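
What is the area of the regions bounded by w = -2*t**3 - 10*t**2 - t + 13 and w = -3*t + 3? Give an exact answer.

Set the curves equal: -2*t**3 - 10*t**2 - t + 13 = -3*t + 3, so -2*t**3 - 10*t**2 + 2*t + 10 = 0, which factors as -2*(t - 1)*(t + 1)*(t + 5) = 0. The curves meet at t = -5, -1, 1.
On [-5, -1], w = -3*t + 3 is on top; that piece has area ∫[-5,-1] (-(-2*t**3 - 10*t**2 + 2*t + 10)) dt = 256/3.
On [-1, 1], w = -2*t**3 - 10*t**2 - t + 13 is on top; that piece has area ∫[-1,1] (-2*t**3 - 10*t**2 + 2*t + 10) dt = 40/3.
Total enclosed area = 256/3 + 40/3 = 296/3.

296/3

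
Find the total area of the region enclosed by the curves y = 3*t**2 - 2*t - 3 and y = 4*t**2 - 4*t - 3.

Set the curves equal: 3*t**2 - 2*t - 3 = 4*t**2 - 4*t - 3, so -t**2 + 2*t = 0, which factors as -t*(t - 2) = 0. The curves meet at t = 0, 2.
On [0, 2], y = 3*t**2 - 2*t - 3 is on top; that piece has area ∫[0,2] (-t**2 + 2*t) dt = 4/3.

4/3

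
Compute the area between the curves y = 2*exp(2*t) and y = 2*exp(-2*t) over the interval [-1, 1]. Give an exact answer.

-4 + 2*exp(-2) + 2*exp(2)

The difference (2*exp(2*t)) - (2*exp(-2*t)) = 2*exp(2*t) - 2*exp(-2*t) changes sign at t = 0 inside [-1, 1], so split the integral there.
∫[-1,0] (2*exp(2*t) - 2*exp(-2*t)) dt = -exp(2) - exp(-2) + 2; the area of that piece is -2 + exp(-2) + exp(2).
∫[0,1] (2*exp(2*t) - 2*exp(-2*t)) dt = -2 + exp(-2) + exp(2).
Total area = (-2 + exp(-2) + exp(2)) + (-2 + exp(-2) + exp(2)) = -4 + 2*exp(-2) + 2*exp(2).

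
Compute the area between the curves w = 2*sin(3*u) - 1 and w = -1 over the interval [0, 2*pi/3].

8/3

The difference (2*sin(3*u) - 1) - (-1) = 2*sin(3*u) changes sign at u = pi/3 inside [0, 2*pi/3], so split the integral there.
∫[0,pi/3] (2*sin(3*u)) du = 4/3.
∫[pi/3,2*pi/3] (2*sin(3*u)) du = -4/3; the area of that piece is 4/3.
Total area = 4/3 + 4/3 = 8/3.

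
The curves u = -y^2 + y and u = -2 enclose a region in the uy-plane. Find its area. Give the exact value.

9/2

Both boundary curves give u as a function of y, so integrate with respect to y. Setting them equal: -y^2 + y + 2 = 0, i.e. -(y - 2)*(y + 1) = 0, so they meet at y = -1, 2.
For y in [-1, 2], u = -y^2 + y is on the right; area = ∫[-1,2] (-y^2 + y + 2) dy = 9/2.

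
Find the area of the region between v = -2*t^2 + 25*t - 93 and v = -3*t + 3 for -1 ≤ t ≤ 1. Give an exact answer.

580/3

On [-1, 1], (-2*t^2 + 25*t - 93) - (-3*t + 3) = -2*t^2 + 28*t - 96 is ≤ 0 throughout, so the area is a single integral of |-2*t^2 + 28*t - 96|.
∫[-1,1] (-2*t^2 + 28*t - 96) dt = -580/3; the area of that piece is 580/3.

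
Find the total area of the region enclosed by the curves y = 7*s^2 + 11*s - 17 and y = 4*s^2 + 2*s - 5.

Set the curves equal: 7*s^2 + 11*s - 17 = 4*s^2 + 2*s - 5, so 3*s^2 + 9*s - 12 = 0, which factors as 3*(s - 1)*(s + 4) = 0. The curves meet at s = -4, 1.
On [-4, 1], y = 4*s^2 + 2*s - 5 is on top; that piece has area ∫[-4,1] (-(3*s^2 + 9*s - 12)) ds = 125/2.

125/2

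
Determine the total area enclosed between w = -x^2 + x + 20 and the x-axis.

The curve meets the x-axis where -x^2 + x + 20 = 0, i.e. -(x - 5)*(x + 4) = 0, at x = -4, 5.
On [-4, 5] the curve lies above the axis; ∫[-4,5] (-x^2 + x + 20) dx = 243/2, giving area 243/2.

243/2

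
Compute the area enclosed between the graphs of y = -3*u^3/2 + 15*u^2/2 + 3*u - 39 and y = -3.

443/4

Set the curves equal: -3*u^3/2 + 15*u^2/2 + 3*u - 39 = -3, so -3*u^3/2 + 15*u^2/2 + 3*u - 36 = 0, which factors as -3*(u - 4)*(u - 3)*(u + 2)/2 = 0. The curves meet at u = -2, 3, 4.
On [-2, 3], y = -3 is on top; that piece has area ∫[-2,3] (-(-3*u^3/2 + 15*u^2/2 + 3*u - 36)) du = 875/8.
On [3, 4], y = -3*u^3/2 + 15*u^2/2 + 3*u - 39 is on top; that piece has area ∫[3,4] (-3*u^3/2 + 15*u^2/2 + 3*u - 36) du = 11/8.
Total enclosed area = 875/8 + 11/8 = 443/4.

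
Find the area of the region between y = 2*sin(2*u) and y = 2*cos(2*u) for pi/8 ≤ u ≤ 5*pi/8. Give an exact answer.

On [pi/8, 5*pi/8], (2*sin(2*u)) - (2*cos(2*u)) = 2*sin(2*u) - 2*cos(2*u) is ≥ 0 throughout, so the area is a single integral of |2*sin(2*u) - 2*cos(2*u)|.
∫[pi/8,5*pi/8] (2*sin(2*u) - 2*cos(2*u)) du = 2*sqrt(2).

2*sqrt(2)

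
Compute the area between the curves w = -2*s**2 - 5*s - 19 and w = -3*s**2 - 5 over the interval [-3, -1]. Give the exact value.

9

The difference (-2*s**2 - 5*s - 19) - (-3*s**2 - 5) = s**2 - 5*s - 14 changes sign at s = -2 inside [-3, -1], so split the integral there.
∫[-3,-2] (s**2 - 5*s - 14) ds = 29/6.
∫[-2,-1] (s**2 - 5*s - 14) ds = -25/6; the area of that piece is 25/6.
Total area = 29/6 + 25/6 = 9.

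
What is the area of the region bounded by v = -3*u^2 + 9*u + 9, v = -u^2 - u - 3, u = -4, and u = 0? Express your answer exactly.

262/3

The difference (-3*u^2 + 9*u + 9) - (-u^2 - u - 3) = -2*u^2 + 10*u + 12 changes sign at u = -1 inside [-4, 0], so split the integral there.
∫[-4,-1] (-2*u^2 + 10*u + 12) du = -81; the area of that piece is 81.
∫[-1,0] (-2*u^2 + 10*u + 12) du = 19/3.
Total area = 81 + 19/3 = 262/3.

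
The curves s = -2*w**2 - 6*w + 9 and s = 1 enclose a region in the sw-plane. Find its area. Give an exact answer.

125/3

Both boundary curves give s as a function of w, so integrate with respect to w. Setting them equal: -2*w**2 - 6*w + 8 = 0, i.e. -2*(w - 1)*(w + 4) = 0, so they meet at w = -4, 1.
For w in [-4, 1], s = -2*w**2 - 6*w + 9 is on the right; area = ∫[-4,1] (-2*w**2 - 6*w + 8) dw = 125/3.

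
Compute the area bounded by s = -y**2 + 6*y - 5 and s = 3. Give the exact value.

Both boundary curves give s as a function of y, so integrate with respect to y. Setting them equal: -y**2 + 6*y - 8 = 0, i.e. -(y - 4)*(y - 2) = 0, so they meet at y = 2, 4.
For y in [2, 4], s = -y**2 + 6*y - 5 is on the right; area = ∫[2,4] (-y**2 + 6*y - 8) dy = 4/3.

4/3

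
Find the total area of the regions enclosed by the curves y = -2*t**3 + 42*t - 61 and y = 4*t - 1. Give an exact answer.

Set the curves equal: -2*t**3 + 42*t - 61 = 4*t - 1, so -2*t**3 + 38*t - 60 = 0, which factors as -2*(t - 3)*(t - 2)*(t + 5) = 0. The curves meet at t = -5, 2, 3.
On [-5, 2], y = 4*t - 1 is on top; that piece has area ∫[-5,2] (-(-2*t**3 + 38*t - 60)) dt = 1029/2.
On [2, 3], y = -2*t**3 + 42*t - 61 is on top; that piece has area ∫[2,3] (-2*t**3 + 38*t - 60) dt = 5/2.
Total enclosed area = 1029/2 + 5/2 = 517.

517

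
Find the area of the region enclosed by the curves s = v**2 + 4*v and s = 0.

32/3

Both boundary curves give s as a function of v, so integrate with respect to v. Setting them equal: v**2 + 4*v = 0, i.e. v*(v + 4) = 0, so they meet at v = -4, 0.
For v in [-4, 0], s = v**2 + 4*v is on the left; area = ∫[-4,0] (-(v**2 + 4*v)) dv = 32/3.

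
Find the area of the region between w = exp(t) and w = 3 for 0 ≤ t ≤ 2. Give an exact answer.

The difference (exp(t)) - (3) = exp(t) - 3 changes sign at t = log(3) inside [0, 2], so split the integral there.
∫[0,log(3)] (exp(t) - 3) dt = 2 - log(27); the area of that piece is -2 + log(27).
∫[log(3),2] (exp(t) - 3) dt = -9 + 3*log(3) + exp(2).
Total area = (-2 + log(27)) + (-9 + 3*log(3) + exp(2)) = -11 + 6*log(3) + exp(2).

-11 + 6*log(3) + exp(2)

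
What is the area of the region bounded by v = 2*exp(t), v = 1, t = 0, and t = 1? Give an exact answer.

-3 + 2*exp(1)

On [0, 1], (2*exp(t)) - (1) = 2*exp(t) - 1 is ≥ 0 throughout, so the area is a single integral of |2*exp(t) - 1|.
∫[0,1] (2*exp(t) - 1) dt = -3 + 2*exp(1).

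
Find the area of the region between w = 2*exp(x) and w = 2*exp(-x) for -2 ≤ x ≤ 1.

The difference (2*exp(x)) - (2*exp(-x)) = 2*exp(x) - 2*exp(-x) changes sign at x = 0 inside [-2, 1], so split the integral there.
∫[-2,0] (2*exp(x) - 2*exp(-x)) dx = -2*exp(2) - 2*exp(-2) + 4; the area of that piece is -4 + 2*exp(-2) + 2*exp(2).
∫[0,1] (2*exp(x) - 2*exp(-x)) dx = -4 + 2*exp(-1) + 2*exp(1).
Total area = (-4 + 2*exp(-2) + 2*exp(2)) + (-4 + 2*exp(-1) + 2*exp(1)) = -8 + 2*exp(-2) + 2*exp(-1) + 2*exp(1) + 2*exp(2).

-8 + 2*exp(-2) + 2*exp(-1) + 2*exp(1) + 2*exp(2)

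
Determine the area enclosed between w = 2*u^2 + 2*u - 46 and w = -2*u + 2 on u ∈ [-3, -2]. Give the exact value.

On [-3, -2], (2*u^2 + 2*u - 46) - (-2*u + 2) = 2*u^2 + 4*u - 48 is ≤ 0 throughout, so the area is a single integral of |2*u^2 + 4*u - 48|.
∫[-3,-2] (2*u^2 + 4*u - 48) du = -136/3; the area of that piece is 136/3.

136/3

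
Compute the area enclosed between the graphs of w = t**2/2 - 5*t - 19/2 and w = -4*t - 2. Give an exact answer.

Set the curves equal: t**2/2 - 5*t - 19/2 = -4*t - 2, so t**2/2 - t - 15/2 = 0, which factors as (t - 5)*(t + 3)/2 = 0. The curves meet at t = -3, 5.
On [-3, 5], w = -4*t - 2 is on top; that piece has area ∫[-3,5] (-(t**2/2 - t - 15/2)) dt = 128/3.

128/3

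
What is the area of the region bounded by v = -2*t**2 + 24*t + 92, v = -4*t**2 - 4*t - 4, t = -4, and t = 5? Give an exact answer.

1116

On [-4, 5], (-2*t**2 + 24*t + 92) - (-4*t**2 - 4*t - 4) = 2*t**2 + 28*t + 96 is ≥ 0 throughout, so the area is a single integral of |2*t**2 + 28*t + 96|.
∫[-4,5] (2*t**2 + 28*t + 96) dt = 1116.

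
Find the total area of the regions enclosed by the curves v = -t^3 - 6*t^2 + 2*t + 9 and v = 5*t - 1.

81/2

Set the curves equal: -t^3 - 6*t^2 + 2*t + 9 = 5*t - 1, so -t^3 - 6*t^2 - 3*t + 10 = 0, which factors as -(t - 1)*(t + 2)*(t + 5) = 0. The curves meet at t = -5, -2, 1.
On [-5, -2], v = 5*t - 1 is on top; that piece has area ∫[-5,-2] (-(-t^3 - 6*t^2 - 3*t + 10)) dt = 81/4.
On [-2, 1], v = -t^3 - 6*t^2 + 2*t + 9 is on top; that piece has area ∫[-2,1] (-t^3 - 6*t^2 - 3*t + 10) dt = 81/4.
Total enclosed area = 81/4 + 81/4 = 81/2.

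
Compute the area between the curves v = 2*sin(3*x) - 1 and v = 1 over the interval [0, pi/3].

On [0, pi/3], (2*sin(3*x) - 1) - (1) = 2*sin(3*x) - 2 is ≤ 0 throughout, so the area is a single integral of |2*sin(3*x) - 2|.
∫[0,pi/3] (2*sin(3*x) - 2) dx = 4/3 - 2*pi/3; the area of that piece is -4/3 + 2*pi/3.

-4/3 + 2*pi/3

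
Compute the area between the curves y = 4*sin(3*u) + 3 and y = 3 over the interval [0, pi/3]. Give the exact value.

On [0, pi/3], (4*sin(3*u) + 3) - (3) = 4*sin(3*u) is ≥ 0 throughout, so the area is a single integral of |4*sin(3*u)|.
∫[0,pi/3] (4*sin(3*u)) du = 8/3.

8/3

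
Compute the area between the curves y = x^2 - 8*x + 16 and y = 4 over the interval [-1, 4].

The difference (x^2 - 8*x + 16) - (4) = x^2 - 8*x + 12 changes sign at x = 2 inside [-1, 4], so split the integral there.
∫[-1,2] (x^2 - 8*x + 12) dx = 27.
∫[2,4] (x^2 - 8*x + 12) dx = -16/3; the area of that piece is 16/3.
Total area = 27 + 16/3 = 97/3.

97/3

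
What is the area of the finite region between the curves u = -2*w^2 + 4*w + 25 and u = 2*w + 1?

Both boundary curves give u as a function of w, so integrate with respect to w. Setting them equal: -2*w^2 + 2*w + 24 = 0, i.e. -2*(w - 4)*(w + 3) = 0, so they meet at w = -3, 4.
For w in [-3, 4], u = -2*w^2 + 4*w + 25 is on the right; area = ∫[-3,4] (-2*w^2 + 2*w + 24) dw = 343/3.

343/3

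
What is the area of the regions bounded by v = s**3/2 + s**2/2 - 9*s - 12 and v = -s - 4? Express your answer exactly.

863/12

Set the curves equal: s**3/2 + s**2/2 - 9*s - 12 = -s - 4, so s**3/2 + s**2/2 - 8*s - 8 = 0, which factors as (s - 4)*(s + 1)*(s + 4)/2 = 0. The curves meet at s = -4, -1, 4.
On [-4, -1], v = s**3/2 + s**2/2 - 9*s - 12 is on top; that piece has area ∫[-4,-1] (s**3/2 + s**2/2 - 8*s - 8) ds = 117/8.
On [-1, 4], v = -s - 4 is on top; that piece has area ∫[-1,4] (-(s**3/2 + s**2/2 - 8*s - 8)) ds = 1375/24.
Total enclosed area = 117/8 + 1375/24 = 863/12.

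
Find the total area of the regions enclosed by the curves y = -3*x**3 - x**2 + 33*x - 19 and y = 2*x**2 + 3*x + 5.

Set the curves equal: -3*x**3 - x**2 + 33*x - 19 = 2*x**2 + 3*x + 5, so -3*x**3 - 3*x**2 + 30*x - 24 = 0, which factors as -3*(x - 2)*(x - 1)*(x + 4) = 0. The curves meet at x = -4, 1, 2.
On [-4, 1], y = 2*x**2 + 3*x + 5 is on top; that piece has area ∫[-4,1] (-(-3*x**3 - 3*x**2 + 30*x - 24)) dx = 875/4.
On [1, 2], y = -3*x**3 - x**2 + 33*x - 19 is on top; that piece has area ∫[1,2] (-3*x**3 - 3*x**2 + 30*x - 24) dx = 11/4.
Total enclosed area = 875/4 + 11/4 = 443/2.

443/2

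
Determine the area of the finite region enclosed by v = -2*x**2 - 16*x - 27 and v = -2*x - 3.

Set the curves equal: -2*x**2 - 16*x - 27 = -2*x - 3, so -2*x**2 - 14*x - 24 = 0, which factors as -2*(x + 3)*(x + 4) = 0. The curves meet at x = -4, -3.
On [-4, -3], v = -2*x**2 - 16*x - 27 is on top; that piece has area ∫[-4,-3] (-2*x**2 - 14*x - 24) dx = 1/3.

1/3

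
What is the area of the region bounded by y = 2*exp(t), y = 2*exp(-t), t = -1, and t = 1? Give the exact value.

The difference (2*exp(t)) - (2*exp(-t)) = 2*exp(t) - 2*exp(-t) changes sign at t = 0 inside [-1, 1], so split the integral there.
∫[-1,0] (2*exp(t) - 2*exp(-t)) dt = -2*exp(1) - 2*exp(-1) + 4; the area of that piece is -4 + 2*exp(-1) + 2*exp(1).
∫[0,1] (2*exp(t) - 2*exp(-t)) dt = -4 + 2*exp(-1) + 2*exp(1).
Total area = (-4 + 2*exp(-1) + 2*exp(1)) + (-4 + 2*exp(-1) + 2*exp(1)) = -8 + 4*exp(-1) + 4*exp(1).

-8 + 4*exp(-1) + 4*exp(1)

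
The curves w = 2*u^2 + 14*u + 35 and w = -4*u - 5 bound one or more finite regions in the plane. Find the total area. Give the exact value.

1/3

Set the curves equal: 2*u^2 + 14*u + 35 = -4*u - 5, so 2*u^2 + 18*u + 40 = 0, which factors as 2*(u + 4)*(u + 5) = 0. The curves meet at u = -5, -4.
On [-5, -4], w = -4*u - 5 is on top; that piece has area ∫[-5,-4] (-(2*u^2 + 18*u + 40)) du = 1/3.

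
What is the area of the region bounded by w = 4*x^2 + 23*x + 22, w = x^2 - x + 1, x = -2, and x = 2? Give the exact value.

The difference (4*x^2 + 23*x + 22) - (x^2 - x + 1) = 3*x^2 + 24*x + 21 changes sign at x = -1 inside [-2, 2], so split the integral there.
∫[-2,-1] (3*x^2 + 24*x + 21) dx = -8; the area of that piece is 8.
∫[-1,2] (3*x^2 + 24*x + 21) dx = 108.
Total area = 8 + 108 = 116.

116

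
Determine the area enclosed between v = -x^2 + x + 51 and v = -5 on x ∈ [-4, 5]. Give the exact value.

891/2

On [-4, 5], (-x^2 + x + 51) - (-5) = -x^2 + x + 56 is ≥ 0 throughout, so the area is a single integral of |-x^2 + x + 56|.
∫[-4,5] (-x^2 + x + 56) dx = 891/2.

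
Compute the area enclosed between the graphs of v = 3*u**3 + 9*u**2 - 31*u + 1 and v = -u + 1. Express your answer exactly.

1221/4

Set the curves equal: 3*u**3 + 9*u**2 - 31*u + 1 = -u + 1, so 3*u**3 + 9*u**2 - 30*u = 0, which factors as 3*u*(u - 2)*(u + 5) = 0. The curves meet at u = -5, 0, 2.
On [-5, 0], v = 3*u**3 + 9*u**2 - 31*u + 1 is on top; that piece has area ∫[-5,0] (3*u**3 + 9*u**2 - 30*u) du = 1125/4.
On [0, 2], v = -u + 1 is on top; that piece has area ∫[0,2] (-(3*u**3 + 9*u**2 - 30*u)) du = 24.
Total enclosed area = 1125/4 + 24 = 1221/4.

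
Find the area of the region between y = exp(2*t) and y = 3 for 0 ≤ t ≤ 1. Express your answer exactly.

-11/2 + 3*log(3) + exp(2)/2

The difference (exp(2*t)) - (3) = exp(2*t) - 3 changes sign at t = log(3)/2 inside [0, 1], so split the integral there.
∫[0,log(3)/2] (exp(2*t) - 3) dt = 1 - 3*log(3)/2; the area of that piece is -1 + 3*log(3)/2.
∫[log(3)/2,1] (exp(2*t) - 3) dt = -9/2 + 3*log(3)/2 + exp(2)/2.
Total area = (-1 + 3*log(3)/2) + (-9/2 + 3*log(3)/2 + exp(2)/2) = -11/2 + 3*log(3) + exp(2)/2.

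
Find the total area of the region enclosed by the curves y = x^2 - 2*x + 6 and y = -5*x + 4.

Set the curves equal: x^2 - 2*x + 6 = -5*x + 4, so x^2 + 3*x + 2 = 0, which factors as (x + 1)*(x + 2) = 0. The curves meet at x = -2, -1.
On [-2, -1], y = -5*x + 4 is on top; that piece has area ∫[-2,-1] (-(x^2 + 3*x + 2)) dx = 1/6.

1/6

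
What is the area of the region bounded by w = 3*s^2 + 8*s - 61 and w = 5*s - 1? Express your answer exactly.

Set the curves equal: 3*s^2 + 8*s - 61 = 5*s - 1, so 3*s^2 + 3*s - 60 = 0, which factors as 3*(s - 4)*(s + 5) = 0. The curves meet at s = -5, 4.
On [-5, 4], w = 5*s - 1 is on top; that piece has area ∫[-5,4] (-(3*s^2 + 3*s - 60)) ds = 729/2.

729/2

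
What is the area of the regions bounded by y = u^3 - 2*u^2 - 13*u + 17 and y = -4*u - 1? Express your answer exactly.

443/6

Set the curves equal: u^3 - 2*u^2 - 13*u + 17 = -4*u - 1, so u^3 - 2*u^2 - 9*u + 18 = 0, which factors as (u - 3)*(u - 2)*(u + 3) = 0. The curves meet at u = -3, 2, 3.
On [-3, 2], y = u^3 - 2*u^2 - 13*u + 17 is on top; that piece has area ∫[-3,2] (u^3 - 2*u^2 - 9*u + 18) du = 875/12.
On [2, 3], y = -4*u - 1 is on top; that piece has area ∫[2,3] (-(u^3 - 2*u^2 - 9*u + 18)) du = 11/12.
Total enclosed area = 875/12 + 11/12 = 443/6.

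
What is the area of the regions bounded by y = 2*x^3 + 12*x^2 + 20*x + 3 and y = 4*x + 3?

16

Set the curves equal: 2*x^3 + 12*x^2 + 20*x + 3 = 4*x + 3, so 2*x^3 + 12*x^2 + 16*x = 0, which factors as 2*x*(x + 2)*(x + 4) = 0. The curves meet at x = -4, -2, 0.
On [-4, -2], y = 2*x^3 + 12*x^2 + 20*x + 3 is on top; that piece has area ∫[-4,-2] (2*x^3 + 12*x^2 + 16*x) dx = 8.
On [-2, 0], y = 4*x + 3 is on top; that piece has area ∫[-2,0] (-(2*x^3 + 12*x^2 + 16*x)) dx = 8.
Total enclosed area = 8 + 8 = 16.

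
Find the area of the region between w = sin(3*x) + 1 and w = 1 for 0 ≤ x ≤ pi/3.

2/3

On [0, pi/3], (sin(3*x) + 1) - (1) = sin(3*x) is ≥ 0 throughout, so the area is a single integral of |sin(3*x)|.
∫[0,pi/3] (sin(3*x)) dx = 2/3.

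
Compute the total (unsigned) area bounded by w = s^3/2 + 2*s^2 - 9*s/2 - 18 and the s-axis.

1741/24

The curve meets the s-axis where s^3/2 + 2*s^2 - 9*s/2 - 18 = 0, i.e. (s - 3)*(s + 3)*(s + 4)/2 = 0, at s = -4, -3, 3.
On [-4, -3] the curve lies above the axis; ∫[-4,-3] (s^3/2 + 2*s^2 - 9*s/2 - 18) ds = 13/24, giving area 13/24.
On [-3, 3] the curve lies below the axis; ∫[-3,3] (s^3/2 + 2*s^2 - 9*s/2 - 18) ds = -72, giving area 72.
Total area = 13/24 + 72 = 1741/24.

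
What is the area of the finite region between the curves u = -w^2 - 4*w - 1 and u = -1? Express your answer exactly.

32/3

Both boundary curves give u as a function of w, so integrate with respect to w. Setting them equal: -w^2 - 4*w = 0, i.e. -w*(w + 4) = 0, so they meet at w = -4, 0.
For w in [-4, 0], u = -w^2 - 4*w - 1 is on the right; area = ∫[-4,0] (-w^2 - 4*w) dw = 32/3.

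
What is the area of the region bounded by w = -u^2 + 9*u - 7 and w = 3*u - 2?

32/3

Set the curves equal: -u^2 + 9*u - 7 = 3*u - 2, so -u^2 + 6*u - 5 = 0, which factors as -(u - 5)*(u - 1) = 0. The curves meet at u = 1, 5.
On [1, 5], w = -u^2 + 9*u - 7 is on top; that piece has area ∫[1,5] (-u^2 + 6*u - 5) du = 32/3.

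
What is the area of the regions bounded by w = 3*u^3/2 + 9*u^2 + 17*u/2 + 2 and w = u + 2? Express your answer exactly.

393/8

Set the curves equal: 3*u^3/2 + 9*u^2 + 17*u/2 + 2 = u + 2, so 3*u^3/2 + 9*u^2 + 15*u/2 = 0, which factors as 3*u*(u + 1)*(u + 5)/2 = 0. The curves meet at u = -5, -1, 0.
On [-5, -1], w = 3*u^3/2 + 9*u^2 + 17*u/2 + 2 is on top; that piece has area ∫[-5,-1] (3*u^3/2 + 9*u^2 + 15*u/2) du = 48.
On [-1, 0], w = u + 2 is on top; that piece has area ∫[-1,0] (-(3*u^3/2 + 9*u^2 + 15*u/2)) du = 9/8.
Total enclosed area = 48 + 9/8 = 393/8.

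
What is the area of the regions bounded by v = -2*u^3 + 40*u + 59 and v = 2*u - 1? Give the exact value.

517

Set the curves equal: -2*u^3 + 40*u + 59 = 2*u - 1, so -2*u^3 + 38*u + 60 = 0, which factors as -2*(u - 5)*(u + 2)*(u + 3) = 0. The curves meet at u = -3, -2, 5.
On [-3, -2], v = 2*u - 1 is on top; that piece has area ∫[-3,-2] (-(-2*u^3 + 38*u + 60)) du = 5/2.
On [-2, 5], v = -2*u^3 + 40*u + 59 is on top; that piece has area ∫[-2,5] (-2*u^3 + 38*u + 60) du = 1029/2.
Total enclosed area = 5/2 + 1029/2 = 517.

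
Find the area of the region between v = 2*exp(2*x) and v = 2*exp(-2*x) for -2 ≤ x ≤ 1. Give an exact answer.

-4 + exp(-4) + exp(-2) + exp(2) + exp(4)

The difference (2*exp(2*x)) - (2*exp(-2*x)) = 2*exp(2*x) - 2*exp(-2*x) changes sign at x = 0 inside [-2, 1], so split the integral there.
∫[-2,0] (2*exp(2*x) - 2*exp(-2*x)) dx = -exp(4) - exp(-4) + 2; the area of that piece is -2 + exp(-4) + exp(4).
∫[0,1] (2*exp(2*x) - 2*exp(-2*x)) dx = -2 + exp(-2) + exp(2).
Total area = (-2 + exp(-4) + exp(4)) + (-2 + exp(-2) + exp(2)) = -4 + exp(-4) + exp(-2) + exp(2) + exp(4).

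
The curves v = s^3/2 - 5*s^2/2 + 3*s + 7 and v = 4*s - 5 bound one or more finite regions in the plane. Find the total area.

Set the curves equal: s^3/2 - 5*s^2/2 + 3*s + 7 = 4*s - 5, so s^3/2 - 5*s^2/2 - s + 12 = 0, which factors as (s - 4)*(s - 3)*(s + 2)/2 = 0. The curves meet at s = -2, 3, 4.
On [-2, 3], v = s^3/2 - 5*s^2/2 + 3*s + 7 is on top; that piece has area ∫[-2,3] (s^3/2 - 5*s^2/2 - s + 12) ds = 875/24.
On [3, 4], v = 4*s - 5 is on top; that piece has area ∫[3,4] (-(s^3/2 - 5*s^2/2 - s + 12)) ds = 11/24.
Total enclosed area = 875/24 + 11/24 = 443/12.

443/12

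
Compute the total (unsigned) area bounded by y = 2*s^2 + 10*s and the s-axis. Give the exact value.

125/3

The curve meets the s-axis where 2*s^2 + 10*s = 0, i.e. 2*s*(s + 5) = 0, at s = -5, 0.
On [-5, 0] the curve lies below the axis; ∫[-5,0] (2*s^2 + 10*s) ds = -125/3, giving area 125/3.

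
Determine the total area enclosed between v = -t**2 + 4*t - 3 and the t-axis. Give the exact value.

The curve meets the t-axis where -t**2 + 4*t - 3 = 0, i.e. -(t - 3)*(t - 1) = 0, at t = 1, 3.
On [1, 3] the curve lies above the axis; ∫[1,3] (-t**2 + 4*t - 3) dt = 4/3, giving area 4/3.

4/3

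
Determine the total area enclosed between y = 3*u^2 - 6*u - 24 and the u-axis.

The curve meets the u-axis where 3*u^2 - 6*u - 24 = 0, i.e. 3*(u - 4)*(u + 2) = 0, at u = -2, 4.
On [-2, 4] the curve lies below the axis; ∫[-2,4] (3*u^2 - 6*u - 24) du = -108, giving area 108.

108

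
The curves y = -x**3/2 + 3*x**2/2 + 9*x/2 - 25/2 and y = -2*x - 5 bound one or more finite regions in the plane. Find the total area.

64

Set the curves equal: -x**3/2 + 3*x**2/2 + 9*x/2 - 25/2 = -2*x - 5, so -x**3/2 + 3*x**2/2 + 13*x/2 - 15/2 = 0, which factors as -(x - 5)*(x - 1)*(x + 3)/2 = 0. The curves meet at x = -3, 1, 5.
On [-3, 1], y = -2*x - 5 is on top; that piece has area ∫[-3,1] (-(-x**3/2 + 3*x**2/2 + 13*x/2 - 15/2)) dx = 32.
On [1, 5], y = -x**3/2 + 3*x**2/2 + 9*x/2 - 25/2 is on top; that piece has area ∫[1,5] (-x**3/2 + 3*x**2/2 + 13*x/2 - 15/2) dx = 32.
Total enclosed area = 32 + 32 = 64.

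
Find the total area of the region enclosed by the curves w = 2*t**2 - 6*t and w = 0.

Set the curves equal: 2*t**2 - 6*t = 0, so 2*t**2 - 6*t = 0, which factors as 2*t*(t - 3) = 0. The curves meet at t = 0, 3.
On [0, 3], w = 0 is on top; that piece has area ∫[0,3] (-(2*t**2 - 6*t)) dt = 9.

9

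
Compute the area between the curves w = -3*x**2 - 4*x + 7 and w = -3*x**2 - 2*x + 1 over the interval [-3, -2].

On [-3, -2], (-3*x**2 - 4*x + 7) - (-3*x**2 - 2*x + 1) = -2*x + 6 is ≥ 0 throughout, so the area is a single integral of |-2*x + 6|.
∫[-3,-2] (-2*x + 6) dx = 11.

11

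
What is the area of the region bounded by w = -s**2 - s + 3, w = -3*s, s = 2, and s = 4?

4

The difference (-s**2 - s + 3) - (-3*s) = -s**2 + 2*s + 3 changes sign at s = 3 inside [2, 4], so split the integral there.
∫[2,3] (-s**2 + 2*s + 3) ds = 5/3.
∫[3,4] (-s**2 + 2*s + 3) ds = -7/3; the area of that piece is 7/3.
Total area = 5/3 + 7/3 = 4.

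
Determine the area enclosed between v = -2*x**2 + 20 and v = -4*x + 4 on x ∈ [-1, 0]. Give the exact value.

On [-1, 0], (-2*x**2 + 20) - (-4*x + 4) = -2*x**2 + 4*x + 16 is ≥ 0 throughout, so the area is a single integral of |-2*x**2 + 4*x + 16|.
∫[-1,0] (-2*x**2 + 4*x + 16) dx = 40/3.

40/3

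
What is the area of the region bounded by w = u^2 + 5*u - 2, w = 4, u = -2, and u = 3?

The difference (u^2 + 5*u - 2) - (4) = u^2 + 5*u - 6 changes sign at u = 1 inside [-2, 3], so split the integral there.
∫[-2,1] (u^2 + 5*u - 6) du = -45/2; the area of that piece is 45/2.
∫[1,3] (u^2 + 5*u - 6) du = 50/3.
Total area = 45/2 + 50/3 = 235/6.

235/6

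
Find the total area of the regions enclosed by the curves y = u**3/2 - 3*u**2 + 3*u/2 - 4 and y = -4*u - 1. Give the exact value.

Set the curves equal: u**3/2 - 3*u**2 + 3*u/2 - 4 = -4*u - 1, so u**3/2 - 3*u**2 + 11*u/2 - 3 = 0, which factors as (u - 3)*(u - 2)*(u - 1)/2 = 0. The curves meet at u = 1, 2, 3.
On [1, 2], y = u**3/2 - 3*u**2 + 3*u/2 - 4 is on top; that piece has area ∫[1,2] (u**3/2 - 3*u**2 + 11*u/2 - 3) du = 1/8.
On [2, 3], y = -4*u - 1 is on top; that piece has area ∫[2,3] (-(u**3/2 - 3*u**2 + 11*u/2 - 3)) du = 1/8.
Total enclosed area = 1/8 + 1/8 = 1/4.

1/4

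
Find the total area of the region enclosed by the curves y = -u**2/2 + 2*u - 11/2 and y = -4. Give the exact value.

Set the curves equal: -u**2/2 + 2*u - 11/2 = -4, so -u**2/2 + 2*u - 3/2 = 0, which factors as -(u - 3)*(u - 1)/2 = 0. The curves meet at u = 1, 3.
On [1, 3], y = -u**2/2 + 2*u - 11/2 is on top; that piece has area ∫[1,3] (-u**2/2 + 2*u - 3/2) du = 2/3.

2/3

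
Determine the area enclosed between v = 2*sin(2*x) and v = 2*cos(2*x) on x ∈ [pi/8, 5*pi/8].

2*sqrt(2)

On [pi/8, 5*pi/8], (2*sin(2*x)) - (2*cos(2*x)) = 2*sin(2*x) - 2*cos(2*x) is ≥ 0 throughout, so the area is a single integral of |2*sin(2*x) - 2*cos(2*x)|.
∫[pi/8,5*pi/8] (2*sin(2*x) - 2*cos(2*x)) dx = 2*sqrt(2).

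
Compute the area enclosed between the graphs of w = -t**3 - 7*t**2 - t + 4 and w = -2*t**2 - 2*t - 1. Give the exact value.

Set the curves equal: -t**3 - 7*t**2 - t + 4 = -2*t**2 - 2*t - 1, so -t**3 - 5*t**2 + t + 5 = 0, which factors as -(t - 1)*(t + 1)*(t + 5) = 0. The curves meet at t = -5, -1, 1.
On [-5, -1], w = -2*t**2 - 2*t - 1 is on top; that piece has area ∫[-5,-1] (-(-t**3 - 5*t**2 + t + 5)) dt = 128/3.
On [-1, 1], w = -t**3 - 7*t**2 - t + 4 is on top; that piece has area ∫[-1,1] (-t**3 - 5*t**2 + t + 5) dt = 20/3.
Total enclosed area = 128/3 + 20/3 = 148/3.

148/3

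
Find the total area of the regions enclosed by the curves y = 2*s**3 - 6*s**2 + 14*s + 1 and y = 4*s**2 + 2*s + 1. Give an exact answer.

37/6

Set the curves equal: 2*s**3 - 6*s**2 + 14*s + 1 = 4*s**2 + 2*s + 1, so 2*s**3 - 10*s**2 + 12*s = 0, which factors as 2*s*(s - 3)*(s - 2) = 0. The curves meet at s = 0, 2, 3.
On [0, 2], y = 2*s**3 - 6*s**2 + 14*s + 1 is on top; that piece has area ∫[0,2] (2*s**3 - 10*s**2 + 12*s) ds = 16/3.
On [2, 3], y = 4*s**2 + 2*s + 1 is on top; that piece has area ∫[2,3] (-(2*s**3 - 10*s**2 + 12*s)) ds = 5/6.
Total enclosed area = 16/3 + 5/6 = 37/6.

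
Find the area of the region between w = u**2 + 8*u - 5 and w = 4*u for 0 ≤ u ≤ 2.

The difference (u**2 + 8*u - 5) - (4*u) = u**2 + 4*u - 5 changes sign at u = 1 inside [0, 2], so split the integral there.
∫[0,1] (u**2 + 4*u - 5) du = -8/3; the area of that piece is 8/3.
∫[1,2] (u**2 + 4*u - 5) du = 10/3.
Total area = 8/3 + 10/3 = 6.

6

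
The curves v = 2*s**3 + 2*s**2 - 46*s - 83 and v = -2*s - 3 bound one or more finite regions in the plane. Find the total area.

3901/6

Set the curves equal: 2*s**3 + 2*s**2 - 46*s - 83 = -2*s - 3, so 2*s**3 + 2*s**2 - 44*s - 80 = 0, which factors as 2*(s - 5)*(s + 2)*(s + 4) = 0. The curves meet at s = -4, -2, 5.
On [-4, -2], v = 2*s**3 + 2*s**2 - 46*s - 83 is on top; that piece has area ∫[-4,-2] (2*s**3 + 2*s**2 - 44*s - 80) ds = 64/3.
On [-2, 5], v = -2*s - 3 is on top; that piece has area ∫[-2,5] (-(2*s**3 + 2*s**2 - 44*s - 80)) ds = 3773/6.
Total enclosed area = 64/3 + 3773/6 = 3901/6.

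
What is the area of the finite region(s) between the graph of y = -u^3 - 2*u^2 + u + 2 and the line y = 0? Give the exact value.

The curve meets the u-axis where -u^3 - 2*u^2 + u + 2 = 0, i.e. -(u - 1)*(u + 1)*(u + 2) = 0, at u = -2, -1, 1.
On [-2, -1] the curve lies below the axis; ∫[-2,-1] (-u^3 - 2*u^2 + u + 2) du = -5/12, giving area 5/12.
On [-1, 1] the curve lies above the axis; ∫[-1,1] (-u^3 - 2*u^2 + u + 2) du = 8/3, giving area 8/3.
Total area = 5/12 + 8/3 = 37/12.

37/12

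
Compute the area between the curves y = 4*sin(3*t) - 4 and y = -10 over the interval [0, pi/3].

8/3 + 2*pi

On [0, pi/3], (4*sin(3*t) - 4) - (-10) = 4*sin(3*t) + 6 is ≥ 0 throughout, so the area is a single integral of |4*sin(3*t) + 6|.
∫[0,pi/3] (4*sin(3*t) + 6) dt = 8/3 + 2*pi.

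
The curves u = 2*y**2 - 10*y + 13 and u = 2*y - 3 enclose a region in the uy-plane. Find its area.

Both boundary curves give u as a function of y, so integrate with respect to y. Setting them equal: 2*y**2 - 12*y + 16 = 0, i.e. 2*(y - 4)*(y - 2) = 0, so they meet at y = 2, 4.
For y in [2, 4], u = 2*y**2 - 10*y + 13 is on the left; area = ∫[2,4] (-(2*y**2 - 12*y + 16)) dy = 8/3.

8/3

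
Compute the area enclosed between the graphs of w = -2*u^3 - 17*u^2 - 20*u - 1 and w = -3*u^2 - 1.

253/6

Set the curves equal: -2*u^3 - 17*u^2 - 20*u - 1 = -3*u^2 - 1, so -2*u^3 - 14*u^2 - 20*u = 0, which factors as -2*u*(u + 2)*(u + 5) = 0. The curves meet at u = -5, -2, 0.
On [-5, -2], w = -3*u^2 - 1 is on top; that piece has area ∫[-5,-2] (-(-2*u^3 - 14*u^2 - 20*u)) du = 63/2.
On [-2, 0], w = -2*u^3 - 17*u^2 - 20*u - 1 is on top; that piece has area ∫[-2,0] (-2*u^3 - 14*u^2 - 20*u) du = 32/3.
Total enclosed area = 63/2 + 32/3 = 253/6.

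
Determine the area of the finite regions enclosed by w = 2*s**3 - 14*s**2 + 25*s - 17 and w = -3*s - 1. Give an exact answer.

Set the curves equal: 2*s**3 - 14*s**2 + 25*s - 17 = -3*s - 1, so 2*s**3 - 14*s**2 + 28*s - 16 = 0, which factors as 2*(s - 4)*(s - 2)*(s - 1) = 0. The curves meet at s = 1, 2, 4.
On [1, 2], w = 2*s**3 - 14*s**2 + 25*s - 17 is on top; that piece has area ∫[1,2] (2*s**3 - 14*s**2 + 28*s - 16) ds = 5/6.
On [2, 4], w = -3*s - 1 is on top; that piece has area ∫[2,4] (-(2*s**3 - 14*s**2 + 28*s - 16)) ds = 16/3.
Total enclosed area = 5/6 + 16/3 = 37/6.

37/6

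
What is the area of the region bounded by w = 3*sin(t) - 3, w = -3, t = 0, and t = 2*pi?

12

The difference (3*sin(t) - 3) - (-3) = 3*sin(t) changes sign at t = pi inside [0, 2*pi], so split the integral there.
∫[0,pi] (3*sin(t)) dt = 6.
∫[pi,2*pi] (3*sin(t)) dt = -6; the area of that piece is 6.
Total area = 6 + 6 = 12.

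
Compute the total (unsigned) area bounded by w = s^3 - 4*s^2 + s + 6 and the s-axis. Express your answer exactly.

The curve meets the s-axis where s^3 - 4*s^2 + s + 6 = 0, i.e. (s - 3)*(s - 2)*(s + 1) = 0, at s = -1, 2, 3.
On [-1, 2] the curve lies above the axis; ∫[-1,2] (s^3 - 4*s^2 + s + 6) ds = 45/4, giving area 45/4.
On [2, 3] the curve lies below the axis; ∫[2,3] (s^3 - 4*s^2 + s + 6) ds = -7/12, giving area 7/12.
Total area = 45/4 + 7/12 = 71/6.

71/6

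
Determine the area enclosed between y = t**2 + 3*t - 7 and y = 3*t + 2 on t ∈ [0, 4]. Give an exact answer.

64/3

The difference (t**2 + 3*t - 7) - (3*t + 2) = t**2 - 9 changes sign at t = 3 inside [0, 4], so split the integral there.
∫[0,3] (t**2 - 9) dt = -18; the area of that piece is 18.
∫[3,4] (t**2 - 9) dt = 10/3.
Total area = 18 + 10/3 = 64/3.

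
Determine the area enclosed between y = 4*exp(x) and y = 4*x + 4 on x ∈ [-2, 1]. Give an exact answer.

On [-2, 1], (4*exp(x)) - (4*x + 4) = -4*x + 4*exp(x) - 4 is ≥ 0 throughout, so the area is a single integral of |-4*x + 4*exp(x) - 4|.
∫[-2,1] (-4*x + 4*exp(x) - 4) dx = -6 - 4*exp(-2) + 4*exp(1).

-6 - 4*exp(-2) + 4*exp(1)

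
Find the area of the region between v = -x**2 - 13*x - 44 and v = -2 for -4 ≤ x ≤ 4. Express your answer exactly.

1136/3

On [-4, 4], (-x**2 - 13*x - 44) - (-2) = -x**2 - 13*x - 42 is ≤ 0 throughout, so the area is a single integral of |-x**2 - 13*x - 42|.
∫[-4,4] (-x**2 - 13*x - 42) dx = -1136/3; the area of that piece is 1136/3.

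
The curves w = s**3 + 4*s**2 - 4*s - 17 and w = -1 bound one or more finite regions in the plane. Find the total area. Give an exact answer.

Set the curves equal: s**3 + 4*s**2 - 4*s - 17 = -1, so s**3 + 4*s**2 - 4*s - 16 = 0, which factors as (s - 2)*(s + 2)*(s + 4) = 0. The curves meet at s = -4, -2, 2.
On [-4, -2], w = s**3 + 4*s**2 - 4*s - 17 is on top; that piece has area ∫[-4,-2] (s**3 + 4*s**2 - 4*s - 16) ds = 20/3.
On [-2, 2], w = -1 is on top; that piece has area ∫[-2,2] (-(s**3 + 4*s**2 - 4*s - 16)) ds = 128/3.
Total enclosed area = 20/3 + 128/3 = 148/3.

148/3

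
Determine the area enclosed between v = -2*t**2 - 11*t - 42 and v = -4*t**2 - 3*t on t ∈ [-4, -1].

The difference (-2*t**2 - 11*t - 42) - (-4*t**2 - 3*t) = 2*t**2 - 8*t - 42 changes sign at t = -3 inside [-4, -1], so split the integral there.
∫[-4,-3] (2*t**2 - 8*t - 42) dt = 32/3.
∫[-3,-1] (2*t**2 - 8*t - 42) dt = -104/3; the area of that piece is 104/3.
Total area = 32/3 + 104/3 = 136/3.

136/3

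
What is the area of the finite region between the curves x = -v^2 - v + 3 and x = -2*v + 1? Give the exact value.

9/2

Both boundary curves give x as a function of v, so integrate with respect to v. Setting them equal: -v^2 + v + 2 = 0, i.e. -(v - 2)*(v + 1) = 0, so they meet at v = -1, 2.
For v in [-1, 2], x = -v^2 - v + 3 is on the right; area = ∫[-1,2] (-v^2 + v + 2) dv = 9/2.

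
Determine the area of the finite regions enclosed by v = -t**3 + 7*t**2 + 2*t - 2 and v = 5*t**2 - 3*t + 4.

253/12

Set the curves equal: -t**3 + 7*t**2 + 2*t - 2 = 5*t**2 - 3*t + 4, so -t**3 + 2*t**2 + 5*t - 6 = 0, which factors as -(t - 3)*(t - 1)*(t + 2) = 0. The curves meet at t = -2, 1, 3.
On [-2, 1], v = 5*t**2 - 3*t + 4 is on top; that piece has area ∫[-2,1] (-(-t**3 + 2*t**2 + 5*t - 6)) dt = 63/4.
On [1, 3], v = -t**3 + 7*t**2 + 2*t - 2 is on top; that piece has area ∫[1,3] (-t**3 + 2*t**2 + 5*t - 6) dt = 16/3.
Total enclosed area = 63/4 + 16/3 = 253/12.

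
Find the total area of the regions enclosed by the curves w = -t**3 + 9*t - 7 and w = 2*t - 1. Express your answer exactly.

Set the curves equal: -t**3 + 9*t - 7 = 2*t - 1, so -t**3 + 7*t - 6 = 0, which factors as -(t - 2)*(t - 1)*(t + 3) = 0. The curves meet at t = -3, 1, 2.
On [-3, 1], w = 2*t - 1 is on top; that piece has area ∫[-3,1] (-(-t**3 + 7*t - 6)) dt = 32.
On [1, 2], w = -t**3 + 9*t - 7 is on top; that piece has area ∫[1,2] (-t**3 + 7*t - 6) dt = 3/4.
Total enclosed area = 32 + 3/4 = 131/4.

131/4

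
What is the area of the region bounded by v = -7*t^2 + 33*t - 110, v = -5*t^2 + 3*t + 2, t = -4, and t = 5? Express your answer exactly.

On [-4, 5], (-7*t^2 + 33*t - 110) - (-5*t^2 + 3*t + 2) = -2*t^2 + 30*t - 112 is ≤ 0 throughout, so the area is a single integral of |-2*t^2 + 30*t - 112|.
∫[-4,5] (-2*t^2 + 30*t - 112) dt = -999; the area of that piece is 999.

999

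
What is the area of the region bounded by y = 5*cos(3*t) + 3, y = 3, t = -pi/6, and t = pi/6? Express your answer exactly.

10/3

On [-pi/6, pi/6], (5*cos(3*t) + 3) - (3) = 5*cos(3*t) is ≥ 0 throughout, so the area is a single integral of |5*cos(3*t)|.
∫[-pi/6,pi/6] (5*cos(3*t)) dt = 10/3.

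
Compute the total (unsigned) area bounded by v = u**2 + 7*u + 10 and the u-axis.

9/2

The curve meets the u-axis where u**2 + 7*u + 10 = 0, i.e. (u + 2)*(u + 5) = 0, at u = -5, -2.
On [-5, -2] the curve lies below the axis; ∫[-5,-2] (u**2 + 7*u + 10) du = -9/2, giving area 9/2.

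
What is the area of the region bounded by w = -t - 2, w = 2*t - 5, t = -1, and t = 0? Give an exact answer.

On [-1, 0], (-t - 2) - (2*t - 5) = -3*t + 3 is ≥ 0 throughout, so the area is a single integral of |-3*t + 3|.
∫[-1,0] (-3*t + 3) dt = 9/2.

9/2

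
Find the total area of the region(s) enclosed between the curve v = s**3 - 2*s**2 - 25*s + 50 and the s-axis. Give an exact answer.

2459/6

The curve meets the s-axis where s**3 - 2*s**2 - 25*s + 50 = 0, i.e. (s - 5)*(s - 2)*(s + 5) = 0, at s = -5, 2, 5.
On [-5, 2] the curve lies above the axis; ∫[-5,2] (s**3 - 2*s**2 - 25*s + 50) ds = 4459/12, giving area 4459/12.
On [2, 5] the curve lies below the axis; ∫[2,5] (s**3 - 2*s**2 - 25*s + 50) ds = -153/4, giving area 153/4.
Total area = 4459/12 + 153/4 = 2459/6.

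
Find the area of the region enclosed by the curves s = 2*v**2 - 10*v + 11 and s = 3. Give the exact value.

9

Both boundary curves give s as a function of v, so integrate with respect to v. Setting them equal: 2*v**2 - 10*v + 8 = 0, i.e. 2*(v - 4)*(v - 1) = 0, so they meet at v = 1, 4.
For v in [1, 4], s = 2*v**2 - 10*v + 11 is on the left; area = ∫[1,4] (-(2*v**2 - 10*v + 8)) dv = 9.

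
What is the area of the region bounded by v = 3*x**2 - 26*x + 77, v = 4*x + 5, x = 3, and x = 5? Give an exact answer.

The difference (3*x**2 - 26*x + 77) - (4*x + 5) = 3*x**2 - 30*x + 72 changes sign at x = 4 inside [3, 5], so split the integral there.
∫[3,4] (3*x**2 - 30*x + 72) dx = 4.
∫[4,5] (3*x**2 - 30*x + 72) dx = -2; the area of that piece is 2.
Total area = 4 + 2 = 6.

6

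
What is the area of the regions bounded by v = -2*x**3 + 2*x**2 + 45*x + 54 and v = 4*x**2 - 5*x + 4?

2024/3

Set the curves equal: -2*x**3 + 2*x**2 + 45*x + 54 = 4*x**2 - 5*x + 4, so -2*x**3 - 2*x**2 + 50*x + 50 = 0, which factors as -2*(x - 5)*(x + 1)*(x + 5) = 0. The curves meet at x = -5, -1, 5.
On [-5, -1], v = 4*x**2 - 5*x + 4 is on top; that piece has area ∫[-5,-1] (-(-2*x**3 - 2*x**2 + 50*x + 50)) dx = 512/3.
On [-1, 5], v = -2*x**3 + 2*x**2 + 45*x + 54 is on top; that piece has area ∫[-1,5] (-2*x**3 - 2*x**2 + 50*x + 50) dx = 504.
Total enclosed area = 512/3 + 504 = 2024/3.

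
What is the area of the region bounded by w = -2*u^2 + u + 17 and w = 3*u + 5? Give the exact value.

Set the curves equal: -2*u^2 + u + 17 = 3*u + 5, so -2*u^2 - 2*u + 12 = 0, which factors as -2*(u - 2)*(u + 3) = 0. The curves meet at u = -3, 2.
On [-3, 2], w = -2*u^2 + u + 17 is on top; that piece has area ∫[-3,2] (-2*u^2 - 2*u + 12) du = 125/3.

125/3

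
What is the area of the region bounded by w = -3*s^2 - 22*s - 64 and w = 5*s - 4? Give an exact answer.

1/2

Set the curves equal: -3*s^2 - 22*s - 64 = 5*s - 4, so -3*s^2 - 27*s - 60 = 0, which factors as -3*(s + 4)*(s + 5) = 0. The curves meet at s = -5, -4.
On [-5, -4], w = -3*s^2 - 22*s - 64 is on top; that piece has area ∫[-5,-4] (-3*s^2 - 27*s - 60) ds = 1/2.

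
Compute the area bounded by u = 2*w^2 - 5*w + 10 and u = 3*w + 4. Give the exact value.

8/3

Both boundary curves give u as a function of w, so integrate with respect to w. Setting them equal: 2*w^2 - 8*w + 6 = 0, i.e. 2*(w - 3)*(w - 1) = 0, so they meet at w = 1, 3.
For w in [1, 3], u = 2*w^2 - 5*w + 10 is on the left; area = ∫[1,3] (-(2*w^2 - 8*w + 6)) dw = 8/3.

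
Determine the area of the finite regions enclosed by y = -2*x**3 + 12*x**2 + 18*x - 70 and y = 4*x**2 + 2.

1741/6

Set the curves equal: -2*x**3 + 12*x**2 + 18*x - 70 = 4*x**2 + 2, so -2*x**3 + 8*x**2 + 18*x - 72 = 0, which factors as -2*(x - 4)*(x - 3)*(x + 3) = 0. The curves meet at x = -3, 3, 4.
On [-3, 3], y = 4*x**2 + 2 is on top; that piece has area ∫[-3,3] (-(-2*x**3 + 8*x**2 + 18*x - 72)) dx = 288.
On [3, 4], y = -2*x**3 + 12*x**2 + 18*x - 70 is on top; that piece has area ∫[3,4] (-2*x**3 + 8*x**2 + 18*x - 72) dx = 13/6.
Total enclosed area = 288 + 13/6 = 1741/6.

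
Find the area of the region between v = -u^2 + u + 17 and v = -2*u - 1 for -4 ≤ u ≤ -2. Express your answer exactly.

9

The difference (-u^2 + u + 17) - (-2*u - 1) = -u^2 + 3*u + 18 changes sign at u = -3 inside [-4, -2], so split the integral there.
∫[-4,-3] (-u^2 + 3*u + 18) du = -29/6; the area of that piece is 29/6.
∫[-3,-2] (-u^2 + 3*u + 18) du = 25/6.
Total area = 29/6 + 25/6 = 9.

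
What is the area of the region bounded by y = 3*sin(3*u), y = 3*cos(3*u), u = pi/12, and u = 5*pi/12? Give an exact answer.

On [pi/12, 5*pi/12], (3*sin(3*u)) - (3*cos(3*u)) = 3*sin(3*u) - 3*cos(3*u) is ≥ 0 throughout, so the area is a single integral of |3*sin(3*u) - 3*cos(3*u)|.
∫[pi/12,5*pi/12] (3*sin(3*u) - 3*cos(3*u)) du = 2*sqrt(2).

2*sqrt(2)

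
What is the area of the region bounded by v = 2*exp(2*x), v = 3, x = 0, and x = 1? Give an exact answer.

-5 - 7*log(2)/2 + log(6)/2 + 5*log(3)/2 + exp(2)

The difference (2*exp(2*x)) - (3) = 2*exp(2*x) - 3 changes sign at x = -log(2)/2 + log(3)/2 inside [0, 1], so split the integral there.
∫[0,-log(2)/2 + log(3)/2] (2*exp(2*x) - 3) dx = log(2*sqrt(6)/9) + 1/2; the area of that piece is -1/2 + log(3*sqrt(6)/4).
∫[-log(2)/2 + log(3)/2,1] (2*exp(2*x) - 3) dx = -9/2 - 3*log(2)/2 + 3*log(3)/2 + exp(2).
Total area = (-1/2 + log(3*sqrt(6)/4)) + (-9/2 - 3*log(2)/2 + 3*log(3)/2 + exp(2)) = -5 - 7*log(2)/2 + log(6)/2 + 5*log(3)/2 + exp(2).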